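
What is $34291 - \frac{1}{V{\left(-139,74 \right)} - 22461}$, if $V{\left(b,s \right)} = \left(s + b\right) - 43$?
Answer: $\frac{773913580}{22569} \approx 34291.0$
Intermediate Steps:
$V{\left(b,s \right)} = -43 + b + s$ ($V{\left(b,s \right)} = \left(b + s\right) - 43 = -43 + b + s$)
$34291 - \frac{1}{V{\left(-139,74 \right)} - 22461} = 34291 - \frac{1}{\left(-43 - 139 + 74\right) - 22461} = 34291 - \frac{1}{-108 - 22461} = 34291 - \frac{1}{-22569} = 34291 - - \frac{1}{22569} = 34291 + \frac{1}{22569} = \frac{773913580}{22569}$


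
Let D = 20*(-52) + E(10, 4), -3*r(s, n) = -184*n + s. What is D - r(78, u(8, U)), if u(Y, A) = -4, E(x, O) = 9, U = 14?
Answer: -2279/3 ≈ -759.67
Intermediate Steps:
r(s, n) = -s/3 + 184*n/3 (r(s, n) = -(-184*n + s)/3 = -(s - 184*n)/3 = -s/3 + 184*n/3)
D = -1031 (D = 20*(-52) + 9 = -1040 + 9 = -1031)
D - r(78, u(8, U)) = -1031 - (-1/3*78 + (184/3)*(-4)) = -1031 - (-26 - 736/3) = -1031 - 1*(-814/3) = -1031 + 814/3 = -2279/3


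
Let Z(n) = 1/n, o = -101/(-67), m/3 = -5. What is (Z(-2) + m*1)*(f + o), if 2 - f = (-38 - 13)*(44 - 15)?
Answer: -1539584/67 ≈ -22979.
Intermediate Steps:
m = -15 (m = 3*(-5) = -15)
o = 101/67 (o = -101*(-1/67) = 101/67 ≈ 1.5075)
Z(n) = 1/n
f = 1481 (f = 2 - (-38 - 13)*(44 - 15) = 2 - (-51)*29 = 2 - 1*(-1479) = 2 + 1479 = 1481)
(Z(-2) + m*1)*(f + o) = (1/(-2) - 15*1)*(1481 + 101/67) = (-½ - 15)*(99328/67) = -31/2*99328/67 = -1539584/67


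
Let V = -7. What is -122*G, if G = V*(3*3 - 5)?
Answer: 3416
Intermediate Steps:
G = -28 (G = -7*(3*3 - 5) = -7*(9 - 5) = -7*4 = -28)
-122*G = -122*(-28) = 3416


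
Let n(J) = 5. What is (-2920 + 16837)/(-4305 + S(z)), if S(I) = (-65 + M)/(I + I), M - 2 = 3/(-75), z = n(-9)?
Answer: -1739625/538913 ≈ -3.2280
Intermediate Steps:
z = 5
M = 49/25 (M = 2 + 3/(-75) = 2 + 3*(-1/75) = 2 - 1/25 = 49/25 ≈ 1.9600)
S(I) = -788/(25*I) (S(I) = (-65 + 49/25)/(I + I) = -1576*1/(2*I)/25 = -788/(25*I))
(-2920 + 16837)/(-4305 + S(z)) = (-2920 + 16837)/(-4305 - 788/25/5) = 13917/(-4305 - 788/25*⅕) = 13917/(-4305 - 788/125) = 13917/(-538913/125) = 13917*(-125/538913) = -1739625/538913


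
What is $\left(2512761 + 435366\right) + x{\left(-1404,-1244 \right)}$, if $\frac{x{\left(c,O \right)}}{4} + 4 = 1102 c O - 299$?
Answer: $7701853923$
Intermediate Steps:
$x{\left(c,O \right)} = -1212 + 4408 O c$ ($x{\left(c,O \right)} = -16 + 4 \left(1102 c O - 299\right) = -16 + 4 \left(1102 O c - 299\right) = -16 + 4 \left(-299 + 1102 O c\right) = -16 + \left(-1196 + 4408 O c\right) = -1212 + 4408 O c$)
$\left(2512761 + 435366\right) + x{\left(-1404,-1244 \right)} = \left(2512761 + 435366\right) - \left(1212 + 5483552 \left(-1404\right)\right) = 2948127 + \left(-1212 + 7698907008\right) = 2948127 + 7698905796 = 7701853923$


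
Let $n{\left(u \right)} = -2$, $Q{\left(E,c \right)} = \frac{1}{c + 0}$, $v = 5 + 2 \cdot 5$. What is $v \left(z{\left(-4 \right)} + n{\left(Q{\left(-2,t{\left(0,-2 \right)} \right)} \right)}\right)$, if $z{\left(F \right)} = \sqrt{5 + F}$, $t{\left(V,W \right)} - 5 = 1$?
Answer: $-15$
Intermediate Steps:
$v = 15$ ($v = 5 + 10 = 15$)
$t{\left(V,W \right)} = 6$ ($t{\left(V,W \right)} = 5 + 1 = 6$)
$Q{\left(E,c \right)} = \frac{1}{c}$
$v \left(z{\left(-4 \right)} + n{\left(Q{\left(-2,t{\left(0,-2 \right)} \right)} \right)}\right) = 15 \left(\sqrt{5 - 4} - 2\right) = 15 \left(\sqrt{1} - 2\right) = 15 \left(1 - 2\right) = 15 \left(-1\right) = -15$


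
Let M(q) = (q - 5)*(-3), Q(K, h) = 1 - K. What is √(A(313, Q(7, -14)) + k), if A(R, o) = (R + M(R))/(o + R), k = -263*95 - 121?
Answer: I*√2366402971/307 ≈ 158.46*I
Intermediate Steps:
k = -25106 (k = -24985 - 121 = -25106)
M(q) = 15 - 3*q (M(q) = (-5 + q)*(-3) = 15 - 3*q)
A(R, o) = (15 - 2*R)/(R + o) (A(R, o) = (R + (15 - 3*R))/(o + R) = (15 - 2*R)/(R + o))
√(A(313, Q(7, -14)) + k) = √((15 - 2*313)/(313 + (1 - 1*7)) - 25106) = √((15 - 626)/(313 + (1 - 7)) - 25106) = √(-611/(313 - 6) - 25106) = √(-611/307 - 25106) = √(-7708153/307) = I*√2366402971/307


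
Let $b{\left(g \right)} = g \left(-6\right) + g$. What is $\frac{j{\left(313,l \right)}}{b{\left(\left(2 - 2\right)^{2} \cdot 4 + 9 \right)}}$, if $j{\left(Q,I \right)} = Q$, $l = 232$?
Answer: $- \frac{313}{45} \approx -6.9556$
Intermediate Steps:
$b{\left(g \right)} = - 5 g$ ($b{\left(g \right)} = - 6 g + g = - 5 g$)
$\frac{j{\left(313,l \right)}}{b{\left(\left(2 - 2\right)^{2} \cdot 4 + 9 \right)}} = \frac{313}{\left(-5\right) \left(\left(2 - 2\right)^{2} \cdot 4 + 9\right)} = \frac{313}{\left(-5\right) \left(0^{2} \cdot 4 + 9\right)} = \frac{313}{\left(-5\right) \left(0 \cdot 4 + 9\right)} = \frac{313}{\left(-5\right) \left(0 + 9\right)} = \frac{313}{\left(-5\right) 9} = \frac{313}{-45} = 313 \left(- \frac{1}{45}\right) = - \frac{313}{45}$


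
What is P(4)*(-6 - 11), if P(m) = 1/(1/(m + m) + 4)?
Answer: -136/33 ≈ -4.1212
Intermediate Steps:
P(m) = 1/(4 + 1/(2*m)) (P(m) = 1/(1/(2*m) + 4) = 1/(4 + 1/(2*m)))
P(4)*(-6 - 11) = (2*4/(1 + 8*4))*(-6 - 11) = (2*4/(1 + 32))*(-17) = (2*4/33)*(-17) = (2*4*(1/33))*(-17) = (8/33)*(-17) = -136/33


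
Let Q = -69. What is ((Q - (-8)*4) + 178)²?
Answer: 19881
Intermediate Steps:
((Q - (-8)*4) + 178)² = ((-69 - (-8)*4) + 178)² = ((-69 - 1*(-32)) + 178)² = ((-69 + 32) + 178)² = (-37 + 178)² = 141² = 19881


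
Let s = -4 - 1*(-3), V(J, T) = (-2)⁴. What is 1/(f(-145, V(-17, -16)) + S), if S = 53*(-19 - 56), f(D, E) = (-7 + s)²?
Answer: -1/3911 ≈ -0.00025569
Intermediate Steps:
V(J, T) = 16
s = -1 (s = -4 + 3 = -1)
f(D, E) = 64 (f(D, E) = (-7 - 1)² = (-8)² = 64)
S = -3975 (S = 53*(-75) = -3975)
1/(f(-145, V(-17, -16)) + S) = 1/(64 - 3975) = 1/(-3911) = -1/3911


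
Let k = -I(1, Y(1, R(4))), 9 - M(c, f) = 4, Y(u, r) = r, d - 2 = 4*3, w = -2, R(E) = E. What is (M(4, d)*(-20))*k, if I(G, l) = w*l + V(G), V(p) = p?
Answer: -700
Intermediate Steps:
d = 14 (d = 2 + 4*3 = 2 + 12 = 14)
I(G, l) = G - 2*l (I(G, l) = -2*l + G = G - 2*l)
M(c, f) = 5 (M(c, f) = 9 - 1*4 = 9 - 4 = 5)
k = 7 (k = -(1 - 2*4) = -(1 - 8) = -1*(-7) = 7)
(M(4, d)*(-20))*k = (5*(-20))*7 = -100*7 = -700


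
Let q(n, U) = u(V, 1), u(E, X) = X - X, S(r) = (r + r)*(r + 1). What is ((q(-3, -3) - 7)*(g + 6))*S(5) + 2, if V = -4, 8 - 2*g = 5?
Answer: -3148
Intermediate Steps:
S(r) = 2*r*(1 + r) (S(r) = (2*r)*(1 + r) = 2*r*(1 + r))
g = 3/2 (g = 4 - ½*5 = 4 - 5/2 = 3/2 ≈ 1.5000)
u(E, X) = 0
q(n, U) = 0
((q(-3, -3) - 7)*(g + 6))*S(5) + 2 = ((0 - 7)*(3/2 + 6))*(2*5*(1 + 5)) + 2 = (-7*15/2)*(2*5*6) + 2 = -105/2*60 + 2 = -3150 + 2 = -3148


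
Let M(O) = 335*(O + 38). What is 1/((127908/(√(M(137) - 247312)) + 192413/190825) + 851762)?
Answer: 5852363547675585296825/4984827376913385762203620703 + 4657665015382500*I*√188687/4984827376913385762203620703 ≈ 1.174e-6 + 4.0587e-10*I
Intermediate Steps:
M(O) = 12730 + 335*O (M(O) = 335*(38 + O) = 12730 + 335*O)
1/((127908/(√(M(137) - 247312)) + 192413/190825) + 851762) = 1/((127908/(√((12730 + 335*137) - 247312)) + 192413/190825) + 851762) = 1/((127908/(√((12730 + 45895) - 247312)) + 192413*(1/190825)) + 851762) = 1/((127908/(√(58625 - 247312)) + 192413/190825) + 851762) = 1/((127908/(√(-188687)) + 192413/190825) + 851762) = 1/((127908/((I*√188687)) + 192413/190825) + 851762) = 1/((127908*(-I*√188687/188687) + 192413/190825) + 851762) = 1/((-127908*I*√188687/188687 + 192413/190825) + 851762) = 1/((192413/190825 - 127908*I*√188687/188687) + 851762) = 1/(162537676063/190825 - 127908*I*√188687/188687)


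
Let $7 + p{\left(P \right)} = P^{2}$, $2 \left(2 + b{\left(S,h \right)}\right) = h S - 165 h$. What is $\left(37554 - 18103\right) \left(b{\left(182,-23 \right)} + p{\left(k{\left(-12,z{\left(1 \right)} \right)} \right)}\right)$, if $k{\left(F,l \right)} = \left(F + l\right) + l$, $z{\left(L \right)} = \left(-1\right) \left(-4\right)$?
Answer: $- \frac{7333027}{2} \approx -3.6665 \cdot 10^{6}$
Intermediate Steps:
$z{\left(L \right)} = 4$
$b{\left(S,h \right)} = -2 - \frac{165 h}{2} + \frac{S h}{2}$ ($b{\left(S,h \right)} = -2 + \frac{h S - 165 h}{2} = -2 + \frac{S h - 165 h}{2} = -2 + \frac{- 165 h + S h}{2} = -2 + \left(- \frac{165 h}{2} + \frac{S h}{2}\right) = -2 - \frac{165 h}{2} + \frac{S h}{2}$)
$k{\left(F,l \right)} = F + 2 l$
$p{\left(P \right)} = -7 + P^{2}$
$\left(37554 - 18103\right) \left(b{\left(182,-23 \right)} + p{\left(k{\left(-12,z{\left(1 \right)} \right)} \right)}\right) = \left(37554 - 18103\right) \left(\left(-2 - - \frac{3795}{2} + \frac{1}{2} \cdot 182 \left(-23\right)\right) - \left(7 - \left(-12 + 2 \cdot 4\right)^{2}\right)\right) = 19451 \left(\left(-2 + \frac{3795}{2} - 2093\right) - \left(7 - \left(-12 + 8\right)^{2}\right)\right) = 19451 \left(- \frac{395}{2} - \left(7 - \left(-4\right)^{2}\right)\right) = 19451 \left(- \frac{395}{2} + \left(-7 + 16\right)\right) = 19451 \left(- \frac{395}{2} + 9\right) = 19451 \left(- \frac{377}{2}\right) = - \frac{7333027}{2}$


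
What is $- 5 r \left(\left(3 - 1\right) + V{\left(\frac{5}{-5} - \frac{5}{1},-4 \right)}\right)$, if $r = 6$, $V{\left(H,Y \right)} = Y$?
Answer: $60$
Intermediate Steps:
$- 5 r \left(\left(3 - 1\right) + V{\left(\frac{5}{-5} - \frac{5}{1},-4 \right)}\right) = \left(-5\right) 6 \left(\left(3 - 1\right) - 4\right) = - 30 \left(2 - 4\right) = \left(-30\right) \left(-2\right) = 60$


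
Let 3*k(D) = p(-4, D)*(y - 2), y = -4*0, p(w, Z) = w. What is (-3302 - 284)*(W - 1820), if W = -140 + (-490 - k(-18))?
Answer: 26385788/3 ≈ 8.7953e+6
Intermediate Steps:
y = 0
k(D) = 8/3 (k(D) = (-4*(0 - 2))/3 = (-4*(-2))/3 = (1/3)*8 = 8/3)
W = -1898/3 (W = -140 + (-490 - 1*8/3) = -140 + (-490 - 8/3) = -140 - 1478/3 = -1898/3 ≈ -632.67)
(-3302 - 284)*(W - 1820) = (-3302 - 284)*(-1898/3 - 1820) = -3586*(-7358/3) = 26385788/3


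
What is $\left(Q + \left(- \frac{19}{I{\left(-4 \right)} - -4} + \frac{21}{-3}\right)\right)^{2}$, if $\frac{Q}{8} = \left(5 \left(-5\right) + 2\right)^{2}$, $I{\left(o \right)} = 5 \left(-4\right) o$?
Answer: $\frac{125940524161}{7056} \approx 1.7849 \cdot 10^{7}$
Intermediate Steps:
$I{\left(o \right)} = - 20 o$
$Q = 4232$ ($Q = 8 \left(5 \left(-5\right) + 2\right)^{2} = 8 \left(-25 + 2\right)^{2} = 8 \left(-23\right)^{2} = 8 \cdot 529 = 4232$)
$\left(Q + \left(- \frac{19}{I{\left(-4 \right)} - -4} + \frac{21}{-3}\right)\right)^{2} = \left(4232 - \left(7 + \frac{19}{\left(-20\right) \left(-4\right) - -4}\right)\right)^{2} = \left(4232 - \left(7 + \frac{19}{80 + 4}\right)\right)^{2} = \left(4232 - \left(7 + \frac{19}{84}\right)\right)^{2} = \left(4232 - \frac{607}{84}\right)^{2} = \left(\frac{354881}{84}\right)^{2} = \frac{125940524161}{7056}$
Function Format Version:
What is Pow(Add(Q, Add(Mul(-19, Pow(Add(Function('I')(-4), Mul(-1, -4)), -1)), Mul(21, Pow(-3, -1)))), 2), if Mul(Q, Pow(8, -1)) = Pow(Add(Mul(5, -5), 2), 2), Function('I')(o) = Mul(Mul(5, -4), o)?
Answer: Rational(125940524161, 7056) ≈ 1.7849e+7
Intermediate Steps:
Function('I')(o) = Mul(-20, o)
Q = 4232 (Q = Mul(8, Pow(Add(Mul(5, -5), 2), 2)) = Mul(8, Pow(Add(-25, 2), 2)) = Mul(8, Pow(-23, 2)) = Mul(8, 529) = 4232)
Pow(Add(Q, Add(Mul(-19, Pow(Add(Function('I')(-4), Mul(-1, -4)), -1)), Mul(21, Pow(-3, -1)))), 2) = Pow(Add(4232, Add(Mul(-19, Pow(Add(Mul(-20, -4), Mul(-1, -4)), -1)), Mul(21, Pow(-3, -1)))), 2) = Pow(Add(4232, Add(Mul(-19, Pow(Add(80, 4), -1)), Mul(21, Rational(-1, 3)))), 2) = Pow(Add(4232, Add(Mul(-19, Pow(84, -1)), -7)), 2) = Pow(Add(4232, Add(Mul(-19, Rational(1, 84)), -7)), 2) = Pow(Add(4232, Add(Rational(-19, 84), -7)), 2) = Pow(Add(4232, Rational(-607, 84)), 2) = Pow(Rational(354881, 84), 2) = Rational(125940524161, 7056)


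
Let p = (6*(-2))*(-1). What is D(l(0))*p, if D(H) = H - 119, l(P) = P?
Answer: -1428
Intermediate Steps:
D(H) = -119 + H
p = 12 (p = -12*(-1) = 12)
D(l(0))*p = (-119 + 0)*12 = -119*12 = -1428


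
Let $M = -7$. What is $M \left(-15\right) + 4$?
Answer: $109$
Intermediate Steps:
$M \left(-15\right) + 4 = \left(-7\right) \left(-15\right) + 4 = 105 + 4 = 109$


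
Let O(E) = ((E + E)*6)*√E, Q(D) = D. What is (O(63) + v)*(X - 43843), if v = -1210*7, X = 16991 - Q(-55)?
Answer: 226970590 - 60775596*√7 ≈ 6.6174e+7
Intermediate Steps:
O(E) = 12*E^(3/2) (O(E) = ((2*E)*6)*√E = (12*E)*√E = 12*E^(3/2))
X = 17046 (X = 16991 - 1*(-55) = 16991 + 55 = 17046)
v = -8470
(O(63) + v)*(X - 43843) = (12*63^(3/2) - 8470)*(17046 - 43843) = (12*(189*√7) - 8470)*(-26797) = (2268*√7 - 8470)*(-26797) = (-8470 + 2268*√7)*(-26797) = 226970590 - 60775596*√7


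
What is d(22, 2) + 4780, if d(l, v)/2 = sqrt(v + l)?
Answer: 4780 + 4*sqrt(6) ≈ 4789.8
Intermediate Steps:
d(l, v) = 2*sqrt(l + v) (d(l, v) = 2*sqrt(v + l) = 2*sqrt(l + v))
d(22, 2) + 4780 = 2*sqrt(22 + 2) + 4780 = 2*sqrt(24) + 4780 = 2*(2*sqrt(6)) + 4780 = 4*sqrt(6) + 4780 = 4780 + 4*sqrt(6)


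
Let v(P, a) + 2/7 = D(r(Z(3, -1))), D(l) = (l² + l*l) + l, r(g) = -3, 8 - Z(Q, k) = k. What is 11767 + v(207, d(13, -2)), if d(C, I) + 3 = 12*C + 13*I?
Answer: 82472/7 ≈ 11782.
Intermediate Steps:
d(C, I) = -3 + 12*C + 13*I (d(C, I) = -3 + (12*C + 13*I) = -3 + 12*C + 13*I)
Z(Q, k) = 8 - k
D(l) = l + 2*l² (D(l) = (l² + l²) + l = 2*l² + l = l + 2*l²)
v(P, a) = 103/7 (v(P, a) = -2/7 - 3*(1 + 2*(-3)) = -2/7 - 3*(1 - 6) = -2/7 - 3*(-5) = -2/7 + 15 = 103/7)
11767 + v(207, d(13, -2)) = 11767 + 103/7 = 82472/7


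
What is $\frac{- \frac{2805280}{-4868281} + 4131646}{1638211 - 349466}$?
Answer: $\frac{20114016525806}{6273972797345} \approx 3.2059$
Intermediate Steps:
$\frac{- \frac{2805280}{-4868281} + 4131646}{1638211 - 349466} = \frac{\left(-2805280\right) \left(- \frac{1}{4868281}\right) + 4131646}{1288745} = \left(\frac{2805280}{4868281} + 4131646\right) \frac{1}{1288745} = \frac{20114016525806}{4868281} \cdot \frac{1}{1288745} = \frac{20114016525806}{6273972797345}$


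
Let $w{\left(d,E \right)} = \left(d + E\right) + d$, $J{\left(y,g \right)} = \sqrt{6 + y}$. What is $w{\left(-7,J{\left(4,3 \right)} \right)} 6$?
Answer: $-84 + 6 \sqrt{10} \approx -65.026$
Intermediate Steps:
$w{\left(d,E \right)} = E + 2 d$ ($w{\left(d,E \right)} = \left(E + d\right) + d = E + 2 d$)
$w{\left(-7,J{\left(4,3 \right)} \right)} 6 = \left(\sqrt{6 + 4} + 2 \left(-7\right)\right) 6 = \left(\sqrt{10} - 14\right) 6 = \left(-14 + \sqrt{10}\right) 6 = -84 + 6 \sqrt{10}$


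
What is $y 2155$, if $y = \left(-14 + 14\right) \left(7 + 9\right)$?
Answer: $0$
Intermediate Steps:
$y = 0$ ($y = 0 \cdot 16 = 0$)
$y 2155 = 0 \cdot 2155 = 0$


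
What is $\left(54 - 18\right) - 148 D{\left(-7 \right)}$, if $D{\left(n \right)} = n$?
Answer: $1072$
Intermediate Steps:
$\left(54 - 18\right) - 148 D{\left(-7 \right)} = \left(54 - 18\right) - -1036 = 36 + 1036 = 1072$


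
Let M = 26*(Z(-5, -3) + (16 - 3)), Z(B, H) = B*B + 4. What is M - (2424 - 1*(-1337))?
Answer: -2669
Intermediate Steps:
Z(B, H) = 4 + B² (Z(B, H) = B² + 4 = 4 + B²)
M = 1092 (M = 26*((4 + (-5)²) + (16 - 3)) = 26*((4 + 25) + 13) = 26*(29 + 13) = 26*42 = 1092)
M - (2424 - 1*(-1337)) = 1092 - (2424 - 1*(-1337)) = 1092 - (2424 + 1337) = 1092 - 1*3761 = 1092 - 3761 = -2669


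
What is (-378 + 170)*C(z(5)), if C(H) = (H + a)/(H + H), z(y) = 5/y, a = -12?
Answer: 1144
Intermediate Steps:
C(H) = (-12 + H)/(2*H) (C(H) = (H - 12)/(H + H) = (-12 + H)/((2*H)) = (-12 + H)*(1/(2*H)) = (-12 + H)/(2*H))
(-378 + 170)*C(z(5)) = (-378 + 170)*((-12 + 5/5)/(2*((5/5)))) = -104*(-12 + 5*(⅕))/(5*(⅕)) = -104*(-12 + 1)/1 = -104*(-11) = -208*(-11/2) = 1144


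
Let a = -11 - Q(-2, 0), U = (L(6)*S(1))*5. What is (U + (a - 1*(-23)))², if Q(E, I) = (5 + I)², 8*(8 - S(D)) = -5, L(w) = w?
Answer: 966289/16 ≈ 60393.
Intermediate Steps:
S(D) = 69/8 (S(D) = 8 - ⅛*(-5) = 8 + 5/8 = 69/8)
U = 1035/4 (U = (6*(69/8))*5 = (207/4)*5 = 1035/4 ≈ 258.75)
a = -36 (a = -11 - (5 + 0)² = -11 - 1*5² = -11 - 1*25 = -11 - 25 = -36)
(U + (a - 1*(-23)))² = (1035/4 + (-36 - 1*(-23)))² = (1035/4 + (-36 + 23))² = (1035/4 - 13)² = (983/4)² = 966289/16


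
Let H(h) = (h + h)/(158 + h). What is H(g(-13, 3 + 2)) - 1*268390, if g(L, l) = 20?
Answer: -23886690/89 ≈ -2.6839e+5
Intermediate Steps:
H(h) = 2*h/(158 + h) (H(h) = (2*h)/(158 + h) = 2*h/(158 + h))
H(g(-13, 3 + 2)) - 1*268390 = 2*20/(158 + 20) - 1*268390 = 2*20/178 - 268390 = 2*20*(1/178) - 268390 = 20/89 - 268390 = -23886690/89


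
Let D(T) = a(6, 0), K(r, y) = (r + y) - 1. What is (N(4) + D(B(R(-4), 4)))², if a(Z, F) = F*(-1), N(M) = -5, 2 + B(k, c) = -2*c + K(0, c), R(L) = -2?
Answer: 25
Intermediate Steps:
K(r, y) = -1 + r + y
B(k, c) = -3 - c (B(k, c) = -2 + (-2*c + (-1 + 0 + c)) = -2 + (-2*c + (-1 + c)) = -2 + (-1 - c) = -3 - c)
a(Z, F) = -F
D(T) = 0 (D(T) = -1*0 = 0)
(N(4) + D(B(R(-4), 4)))² = (-5 + 0)² = (-5)² = 25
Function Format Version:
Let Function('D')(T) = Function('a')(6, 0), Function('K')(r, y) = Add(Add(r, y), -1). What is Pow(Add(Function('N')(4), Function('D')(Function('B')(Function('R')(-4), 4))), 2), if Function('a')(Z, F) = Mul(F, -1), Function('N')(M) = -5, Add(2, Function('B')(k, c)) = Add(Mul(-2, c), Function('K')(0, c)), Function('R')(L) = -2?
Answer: 25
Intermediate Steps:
Function('K')(r, y) = Add(-1, r, y)
Function('B')(k, c) = Add(-3, Mul(-1, c)) (Function('B')(k, c) = Add(-2, Add(Mul(-2, c), Add(-1, 0, c))) = Add(-2, Add(Mul(-2, c), Add(-1, c))) = Add(-2, Add(-1, Mul(-1, c))) = Add(-3, Mul(-1, c)))
Function('a')(Z, F) = Mul(-1, F)
Function('D')(T) = 0 (Function('D')(T) = Mul(-1, 0) = 0)
Pow(Add(Function('N')(4), Function('D')(Function('B')(Function('R')(-4), 4))), 2) = Pow(Add(-5, 0), 2) = Pow(-5, 2) = 25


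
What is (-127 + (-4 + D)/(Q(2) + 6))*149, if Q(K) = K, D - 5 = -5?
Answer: -37995/2 ≈ -18998.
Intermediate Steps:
D = 0 (D = 5 - 5 = 0)
(-127 + (-4 + D)/(Q(2) + 6))*149 = (-127 + (-4 + 0)/(2 + 6))*149 = (-127 - 4/8)*149 = (-127 + (1/8)*(-4))*149 = (-127 - 1/2)*149 = -255/2*149 = -37995/2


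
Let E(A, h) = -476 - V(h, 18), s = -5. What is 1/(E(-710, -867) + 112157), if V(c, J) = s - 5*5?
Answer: 1/111711 ≈ 8.9517e-6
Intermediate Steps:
V(c, J) = -30 (V(c, J) = -5 - 5*5 = -5 - 25 = -30)
E(A, h) = -446 (E(A, h) = -476 - 1*(-30) = -476 + 30 = -446)
1/(E(-710, -867) + 112157) = 1/(-446 + 112157) = 1/111711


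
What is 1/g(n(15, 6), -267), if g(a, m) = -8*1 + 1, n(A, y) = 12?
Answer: -⅐ ≈ -0.14286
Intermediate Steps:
g(a, m) = -7 (g(a, m) = -8 + 1 = -7)
1/g(n(15, 6), -267) = 1/(-7) = -⅐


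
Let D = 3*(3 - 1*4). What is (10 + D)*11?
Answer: 77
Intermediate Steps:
D = -3 (D = 3*(3 - 4) = 3*(-1) = -3)
(10 + D)*11 = (10 - 3)*11 = 7*11 = 77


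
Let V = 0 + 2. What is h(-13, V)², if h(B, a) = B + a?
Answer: 121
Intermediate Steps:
V = 2
h(-13, V)² = (-13 + 2)² = (-11)² = 121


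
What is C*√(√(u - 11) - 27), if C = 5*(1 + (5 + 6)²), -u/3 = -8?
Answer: 610*√(-27 + √13) ≈ 2950.4*I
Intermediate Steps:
u = 24 (u = -3*(-8) = 24)
C = 610 (C = 5*(1 + 11²) = 5*(1 + 121) = 5*122 = 610)
C*√(√(u - 11) - 27) = 610*√(√(24 - 11) - 27) = 610*√(√13 - 27) = 610*√(-27 + √13)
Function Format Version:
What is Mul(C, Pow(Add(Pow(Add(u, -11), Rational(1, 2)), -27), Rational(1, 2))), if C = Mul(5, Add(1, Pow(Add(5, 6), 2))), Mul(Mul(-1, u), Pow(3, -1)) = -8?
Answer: Mul(610, Pow(Add(-27, Pow(13, Rational(1, 2))), Rational(1, 2))) ≈ Mul(2950.4, I)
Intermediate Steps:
u = 24 (u = Mul(-3, -8) = 24)
C = 610 (C = Mul(5, Add(1, Pow(11, 2))) = Mul(5, Add(1, 121)) = Mul(5, 122) = 610)
Mul(C, Pow(Add(Pow(Add(u, -11), Rational(1, 2)), -27), Rational(1, 2))) = Mul(610, Pow(Add(Pow(Add(24, -11), Rational(1, 2)), -27), Rational(1, 2))) = Mul(610, Pow(Add(Pow(13, Rational(1, 2)), -27), Rational(1, 2))) = Mul(610, Pow(Add(-27, Pow(13, Rational(1, 2))), Rational(1, 2)))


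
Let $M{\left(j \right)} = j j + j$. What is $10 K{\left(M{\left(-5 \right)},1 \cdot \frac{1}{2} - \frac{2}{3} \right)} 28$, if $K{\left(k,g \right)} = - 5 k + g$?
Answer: $- \frac{84140}{3} \approx -28047.0$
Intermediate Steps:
$M{\left(j \right)} = j + j^{2}$ ($M{\left(j \right)} = j^{2} + j = j + j^{2}$)
$K{\left(k,g \right)} = g - 5 k$
$10 K{\left(M{\left(-5 \right)},1 \cdot \frac{1}{2} - \frac{2}{3} \right)} 28 = 10 \left(\left(1 \cdot \frac{1}{2} - \frac{2}{3}\right) - 5 \left(- 5 \left(1 - 5\right)\right)\right) 28 = 10 \left(\left(1 \cdot \frac{1}{2} - \frac{2}{3}\right) - 5 \left(\left(-5\right) \left(-4\right)\right)\right) 28 = 10 \left(\left(\frac{1}{2} - \frac{2}{3}\right) - 100\right) 28 = 10 \left(- \frac{1}{6} - 100\right) 28 = 10 \left(- \frac{601}{6}\right) 28 = \left(- \frac{3005}{3}\right) 28 = - \frac{84140}{3}$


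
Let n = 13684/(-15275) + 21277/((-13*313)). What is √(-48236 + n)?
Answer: 7*I*√900205066485569/956215 ≈ 219.64*I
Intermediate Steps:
n = -29283567/4781075 (n = 13684*(-1/15275) + 21277/(-4069) = -13684/15275 + 21277*(-1/4069) = -13684/15275 - 21277/4069 = -29283567/4781075 ≈ -6.1249)
√(-48236 + n) = √(-48236 - 29283567/4781075) = √(-230649217267/4781075) = 7*I*√900205066485569/956215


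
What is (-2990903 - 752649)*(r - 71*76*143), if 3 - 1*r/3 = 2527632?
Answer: 31275561337280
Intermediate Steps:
r = -7582887 (r = 9 - 3*2527632 = 9 - 7582896 = -7582887)
(-2990903 - 752649)*(r - 71*76*143) = (-2990903 - 752649)*(-7582887 - 71*76*143) = -3743552*(-7582887 - 5396*143) = -3743552*(-7582887 - 771628) = -3743552*(-8354515) = 31275561337280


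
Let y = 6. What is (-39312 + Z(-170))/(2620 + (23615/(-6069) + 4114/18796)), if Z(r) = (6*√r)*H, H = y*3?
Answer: -2242217394144/149226080603 + 6159937896*I*√170/149226080603 ≈ -15.026 + 0.53822*I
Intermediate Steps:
H = 18 (H = 6*3 = 18)
Z(r) = 108*√r (Z(r) = (6*√r)*18 = 108*√r)
(-39312 + Z(-170))/(2620 + (23615/(-6069) + 4114/18796)) = (-39312 + 108*√(-170))/(2620 + (23615/(-6069) + 4114/18796)) = (-39312 + 108*(I*√170))/(2620 + (23615*(-1/6069) + 4114*(1/18796))) = (-39312 + 108*I*√170)/(2620 + (-23615/6069 + 2057/9398)) = (-39312 + 108*I*√170)/(2620 - 209449837/57036462) = (-39312 + 108*I*√170)/(149226080603/57036462) = (-39312 + 108*I*√170)*(57036462/149226080603) = -2242217394144/149226080603 + 6159937896*I*√170/149226080603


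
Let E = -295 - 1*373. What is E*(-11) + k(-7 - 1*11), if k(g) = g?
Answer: 7330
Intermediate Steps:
E = -668 (E = -295 - 373 = -668)
E*(-11) + k(-7 - 1*11) = -668*(-11) + (-7 - 1*11) = 7348 + (-7 - 11) = 7348 - 18 = 7330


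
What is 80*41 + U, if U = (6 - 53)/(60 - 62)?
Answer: 6607/2 ≈ 3303.5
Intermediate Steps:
U = 47/2 (U = -47/(-2) = -47*(-1/2) = 47/2 ≈ 23.500)
80*41 + U = 80*41 + 47/2 = 3280 + 47/2 = 6607/2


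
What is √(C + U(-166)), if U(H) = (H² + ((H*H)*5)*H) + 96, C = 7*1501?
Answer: I*√22833321 ≈ 4778.4*I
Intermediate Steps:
C = 10507
U(H) = 96 + H² + 5*H³ (U(H) = (H² + (H²*5)*H) + 96 = (H² + (5*H²)*H) + 96 = (H² + 5*H³) + 96 = 96 + H² + 5*H³)
√(C + U(-166)) = √(10507 + (96 + (-166)² + 5*(-166)³)) = √(10507 + (96 + 27556 + 5*(-4574296))) = √(10507 + (96 + 27556 - 22871480)) = √(10507 - 22843828) = √(-22833321) = I*√22833321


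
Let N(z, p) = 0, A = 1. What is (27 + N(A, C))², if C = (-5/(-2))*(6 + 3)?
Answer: 729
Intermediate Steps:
C = 45/2 (C = -5*(-½)*9 = (5/2)*9 = 45/2 ≈ 22.500)
(27 + N(A, C))² = (27 + 0)² = 27² = 729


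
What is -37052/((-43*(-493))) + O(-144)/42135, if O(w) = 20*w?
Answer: -108149276/59547991 ≈ -1.8162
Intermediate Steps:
-37052/((-43*(-493))) + O(-144)/42135 = -37052/((-43*(-493))) + (20*(-144))/42135 = -37052/21199 - 2880*1/42135 = -37052*1/21199 - 192/2809 = -37052/21199 - 192/2809 = -108149276/59547991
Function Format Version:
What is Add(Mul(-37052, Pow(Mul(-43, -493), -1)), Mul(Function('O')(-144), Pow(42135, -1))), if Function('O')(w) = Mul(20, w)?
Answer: Rational(-108149276, 59547991) ≈ -1.8162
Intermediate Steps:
Add(Mul(-37052, Pow(Mul(-43, -493), -1)), Mul(Function('O')(-144), Pow(42135, -1))) = Add(Mul(-37052, Pow(Mul(-43, -493), -1)), Mul(Mul(20, -144), Pow(42135, -1))) = Add(Mul(-37052, Pow(21199, -1)), Mul(-2880, Rational(1, 42135))) = Add(Mul(-37052, Rational(1, 21199)), Rational(-192, 2809)) = Add(Rational(-37052, 21199), Rational(-192, 2809)) = Rational(-108149276, 59547991)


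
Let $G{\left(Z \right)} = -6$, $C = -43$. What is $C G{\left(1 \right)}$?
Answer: $258$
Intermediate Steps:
$C G{\left(1 \right)} = \left(-43\right) \left(-6\right) = 258$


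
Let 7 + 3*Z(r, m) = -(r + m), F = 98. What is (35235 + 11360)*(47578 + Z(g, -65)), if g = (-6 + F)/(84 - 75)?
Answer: 59876252420/27 ≈ 2.2176e+9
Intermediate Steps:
g = 92/9 (g = (-6 + 98)/(84 - 75) = 92/9 ≈ 10.222)
Z(r, m) = -7/3 - m/3 - r/3 (Z(r, m) = -7/3 + (-(r + m))/3 = -7/3 + (-(m + r))/3 = -7/3 + (-m - r)/3 = -7/3 + (-m/3 - r/3) = -7/3 - m/3 - r/3)
(35235 + 11360)*(47578 + Z(g, -65)) = (35235 + 11360)*(47578 + (-7/3 - ⅓*(-65) - ⅓*92/9)) = 46595*(47578 + (-7/3 + 65/3 - 92/27)) = 46595*(47578 + 430/27) = 46595*(1285036/27) = 59876252420/27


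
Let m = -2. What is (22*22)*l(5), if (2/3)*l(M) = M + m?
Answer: 2178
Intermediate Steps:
l(M) = -3 + 3*M/2 (l(M) = 3*(M - 2)/2 = 3*(-2 + M)/2 = -3 + 3*M/2)
(22*22)*l(5) = (22*22)*(-3 + (3/2)*5) = 484*(-3 + 15/2) = 484*(9/2) = 2178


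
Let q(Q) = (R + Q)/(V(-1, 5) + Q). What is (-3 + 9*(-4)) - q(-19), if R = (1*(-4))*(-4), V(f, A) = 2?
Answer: -666/17 ≈ -39.176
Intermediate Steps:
R = 16 (R = -4*(-4) = 16)
q(Q) = (16 + Q)/(2 + Q)
(-3 + 9*(-4)) - q(-19) = (-3 + 9*(-4)) - (16 - 19)/(2 - 19) = (-3 - 36) - (-3)/(-17) = -39 - (-1)*(-3)/17 = -39 - 1*3/17 = -39 - 3/17 = -666/17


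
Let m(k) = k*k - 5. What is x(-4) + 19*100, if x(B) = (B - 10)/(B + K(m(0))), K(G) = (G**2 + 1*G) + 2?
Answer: 17093/9 ≈ 1899.2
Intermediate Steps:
m(k) = -5 + k**2 (m(k) = k**2 - 5 = -5 + k**2)
K(G) = 2 + G + G**2 (K(G) = (G**2 + G) + 2 = (G + G**2) + 2 = 2 + G + G**2)
x(B) = (-10 + B)/(22 + B) (x(B) = (B - 10)/(B + (2 + (-5 + 0**2) + (-5 + 0**2)**2)) = (-10 + B)/(B + (2 + (-5 + 0) + (-5 + 0)**2)) = (-10 + B)/(B + (2 - 5 + (-5)**2)) = (-10 + B)/(B + (2 - 5 + 25)) = (-10 + B)/(B + 22) = (-10 + B)/(22 + B))
x(-4) + 19*100 = (-10 - 4)/(22 - 4) + 19*100 = -14/18 + 1900 = (1/18)*(-14) + 1900 = -7/9 + 1900 = 17093/9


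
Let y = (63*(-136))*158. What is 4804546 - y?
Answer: 6158290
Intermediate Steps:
y = -1353744 (y = -8568*158 = -1353744)
4804546 - y = 4804546 - 1*(-1353744) = 4804546 + 1353744 = 6158290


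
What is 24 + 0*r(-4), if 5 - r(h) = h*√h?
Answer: 24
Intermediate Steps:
r(h) = 5 - h^(3/2) (r(h) = 5 - h*√h = 5 - h^(3/2))
24 + 0*r(-4) = 24 + 0*(5 - (-4)^(3/2)) = 24 + 0*(5 - (-8)*I) = 24 + 0*(5 + 8*I) = 24 + 0 = 24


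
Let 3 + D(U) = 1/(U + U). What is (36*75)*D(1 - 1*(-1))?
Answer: -7425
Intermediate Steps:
D(U) = -3 + 1/(2*U) (D(U) = -3 + 1/(U + U) = -3 + 1/(2*U))
(36*75)*D(1 - 1*(-1)) = (36*75)*(-3 + 1/(2*(1 - 1*(-1)))) = 2700*(-3 + 1/(2*(1 + 1))) = 2700*(-3 + (1/2)/2) = 2700*(-3 + (1/2)*(1/2)) = 2700*(-3 + 1/4) = 2700*(-11/4) = -7425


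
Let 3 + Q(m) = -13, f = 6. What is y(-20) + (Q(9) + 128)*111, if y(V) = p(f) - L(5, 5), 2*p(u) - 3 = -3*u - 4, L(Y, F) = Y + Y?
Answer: 24825/2 ≈ 12413.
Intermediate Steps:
L(Y, F) = 2*Y
Q(m) = -16 (Q(m) = -3 - 13 = -16)
p(u) = -1/2 - 3*u/2 (p(u) = 3/2 + (-3*u - 4)/2 = 3/2 + (-4 - 3*u)/2 = 3/2 + (-2 - 3*u/2) = -1/2 - 3*u/2)
y(V) = -39/2 (y(V) = (-1/2 - 3/2*6) - 2*5 = (-1/2 - 9) - 1*10 = -19/2 - 10 = -39/2)
y(-20) + (Q(9) + 128)*111 = -39/2 + (-16 + 128)*111 = -39/2 + 112*111 = -39/2 + 12432 = 24825/2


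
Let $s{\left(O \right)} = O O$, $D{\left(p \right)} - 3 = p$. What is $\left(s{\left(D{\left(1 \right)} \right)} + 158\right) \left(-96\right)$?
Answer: $-16704$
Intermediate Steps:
$D{\left(p \right)} = 3 + p$
$s{\left(O \right)} = O^{2}$
$\left(s{\left(D{\left(1 \right)} \right)} + 158\right) \left(-96\right) = \left(\left(3 + 1\right)^{2} + 158\right) \left(-96\right) = \left(4^{2} + 158\right) \left(-96\right) = \left(16 + 158\right) \left(-96\right) = 174 \left(-96\right) = -16704$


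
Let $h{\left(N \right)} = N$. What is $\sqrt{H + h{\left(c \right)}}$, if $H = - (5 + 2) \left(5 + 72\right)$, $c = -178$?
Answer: $i \sqrt{717} \approx 26.777 i$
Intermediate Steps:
$H = -539$ ($H = \left(-1\right) 7 \cdot 77 = \left(-7\right) 77 = -539$)
$\sqrt{H + h{\left(c \right)}} = \sqrt{-539 - 178} = \sqrt{-717} = i \sqrt{717}$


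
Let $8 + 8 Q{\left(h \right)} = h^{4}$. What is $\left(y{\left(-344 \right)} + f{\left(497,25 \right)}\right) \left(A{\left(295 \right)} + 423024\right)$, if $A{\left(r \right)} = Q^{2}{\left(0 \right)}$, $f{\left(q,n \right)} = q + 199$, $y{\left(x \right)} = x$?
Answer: $148904800$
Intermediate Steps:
$f{\left(q,n \right)} = 199 + q$
$Q{\left(h \right)} = -1 + \frac{h^{4}}{8}$
$A{\left(r \right)} = 1$ ($A{\left(r \right)} = \left(-1 + \frac{0^{4}}{8}\right)^{2} = \left(-1 + \frac{1}{8} \cdot 0\right)^{2} = \left(-1 + 0\right)^{2} = \left(-1\right)^{2} = 1$)
$\left(y{\left(-344 \right)} + f{\left(497,25 \right)}\right) \left(A{\left(295 \right)} + 423024\right) = \left(-344 + \left(199 + 497\right)\right) \left(1 + 423024\right) = \left(-344 + 696\right) 423025 = 352 \cdot 423025 = 148904800$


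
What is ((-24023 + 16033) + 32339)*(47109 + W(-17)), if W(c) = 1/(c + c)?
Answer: 38999915045/34 ≈ 1.1471e+9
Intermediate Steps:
W(c) = 1/(2*c)
((-24023 + 16033) + 32339)*(47109 + W(-17)) = ((-24023 + 16033) + 32339)*(47109 + (½)/(-17)) = (-7990 + 32339)*(47109 + (½)*(-1/17)) = 24349*(47109 - 1/34) = 24349*(1601705/34) = 38999915045/34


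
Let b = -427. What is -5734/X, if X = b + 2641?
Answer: -2867/1107 ≈ -2.5899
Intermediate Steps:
X = 2214 (X = -427 + 2641 = 2214)
-5734/X = -5734/2214 = -5734*1/2214 = -2867/1107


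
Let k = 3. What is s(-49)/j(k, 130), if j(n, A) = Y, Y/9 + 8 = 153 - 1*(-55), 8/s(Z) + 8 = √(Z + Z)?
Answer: -4/18225 - 7*I*√2/36450 ≈ -0.00021948 - 0.00027159*I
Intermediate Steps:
s(Z) = 8/(-8 + √2*√Z) (s(Z) = 8/(-8 + √(Z + Z)) = 8/(-8 + √(2*Z)) = 8/(-8 + √2*√Z))
Y = 1800 (Y = -72 + 9*(153 - 1*(-55)) = -72 + 9*(153 + 55) = -72 + 9*208 = -72 + 1872 = 1800)
j(n, A) = 1800
s(-49)/j(k, 130) = (8/(-8 + √2*√(-49)))/1800 = (8/(-8 + √2*(7*I)))*(1/1800) = (8/(-8 + 7*I*√2))*(1/1800) = 1/(225*(-8 + 7*I*√2))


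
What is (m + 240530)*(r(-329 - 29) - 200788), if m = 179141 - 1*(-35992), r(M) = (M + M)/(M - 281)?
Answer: -58462846047008/639 ≈ -9.1491e+10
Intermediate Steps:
r(M) = 2*M/(-281 + M) (r(M) = (2*M)/(-281 + M) = 2*M/(-281 + M))
m = 215133 (m = 179141 + 35992 = 215133)
(m + 240530)*(r(-329 - 29) - 200788) = (215133 + 240530)*(2*(-329 - 29)/(-281 + (-329 - 29)) - 200788) = 455663*(2*(-358)/(-281 - 358) - 200788) = 455663*(2*(-358)/(-639) - 200788) = 455663*(2*(-358)*(-1/639) - 200788) = 455663*(716/639 - 200788) = 455663*(-128302816/639) = -58462846047008/639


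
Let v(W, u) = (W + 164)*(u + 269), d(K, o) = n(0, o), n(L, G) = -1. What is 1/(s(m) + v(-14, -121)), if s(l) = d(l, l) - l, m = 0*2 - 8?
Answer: 1/22207 ≈ 4.5031e-5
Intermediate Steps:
d(K, o) = -1
v(W, u) = (164 + W)*(269 + u)
m = -8 (m = 0 - 8 = -8)
s(l) = -1 - l
1/(s(m) + v(-14, -121)) = 1/((-1 - 1*(-8)) + (44116 + 164*(-121) + 269*(-14) - 14*(-121))) = 1/((-1 + 8) + (44116 - 19844 - 3766 + 1694)) = 1/(7 + 22200) = 1/22207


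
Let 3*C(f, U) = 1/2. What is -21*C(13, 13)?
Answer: -7/2 ≈ -3.5000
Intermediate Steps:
C(f, U) = ⅙ (C(f, U) = (⅓)/2 = (⅓)*(½) = ⅙)
-21*C(13, 13) = -21*⅙ = -7/2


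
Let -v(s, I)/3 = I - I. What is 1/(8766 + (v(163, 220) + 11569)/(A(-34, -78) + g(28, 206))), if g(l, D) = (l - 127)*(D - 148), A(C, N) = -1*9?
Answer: 5751/50401697 ≈ 0.00011410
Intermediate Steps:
A(C, N) = -9
g(l, D) = (-148 + D)*(-127 + l) (g(l, D) = (-127 + l)*(-148 + D) = (-148 + D)*(-127 + l))
v(s, I) = 0 (v(s, I) = -3*(I - I) = -3*0 = 0)
1/(8766 + (v(163, 220) + 11569)/(A(-34, -78) + g(28, 206))) = 1/(8766 + (0 + 11569)/(-9 + (18796 - 148*28 - 127*206 + 206*28))) = 1/(8766 + 11569/(-9 + (18796 - 4144 - 26162 + 5768))) = 1/(8766 + 11569/(-9 - 5742)) = 1/(8766 + 11569/(-5751)) = 1/(8766 + 11569*(-1/5751)) = 1/(8766 - 11569/5751) = 1/(50401697/5751) = 5751/50401697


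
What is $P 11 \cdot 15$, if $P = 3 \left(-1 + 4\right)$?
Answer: $1485$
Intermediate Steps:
$P = 9$ ($P = 3 \cdot 3 = 9$)
$P 11 \cdot 15 = 9 \cdot 11 \cdot 15 = 99 \cdot 15 = 1485$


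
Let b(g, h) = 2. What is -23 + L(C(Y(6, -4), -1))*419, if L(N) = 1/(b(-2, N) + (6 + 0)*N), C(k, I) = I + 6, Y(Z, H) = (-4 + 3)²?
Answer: -317/32 ≈ -9.9063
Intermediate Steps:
Y(Z, H) = 1 (Y(Z, H) = (-1)² = 1)
C(k, I) = 6 + I
L(N) = 1/(2 + 6*N) (L(N) = 1/(2 + (6 + 0)*N) = 1/(2 + 6*N))
-23 + L(C(Y(6, -4), -1))*419 = -23 + (1/(2*(1 + 3*(6 - 1))))*419 = -23 + (1/(2*(1 + 3*5)))*419 = -23 + (1/(2*(1 + 15)))*419 = -23 + ((½)/16)*419 = -23 + ((½)*(1/16))*419 = -23 + (1/32)*419 = -23 + 419/32 = -317/32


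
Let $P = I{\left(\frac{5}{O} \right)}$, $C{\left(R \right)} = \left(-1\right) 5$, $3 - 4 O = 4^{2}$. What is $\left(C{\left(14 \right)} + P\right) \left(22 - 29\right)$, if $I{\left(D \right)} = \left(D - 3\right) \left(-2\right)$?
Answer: $- \frac{371}{13} \approx -28.538$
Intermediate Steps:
$O = - \frac{13}{4}$ ($O = \frac{3}{4} - \frac{4^{2}}{4} = \frac{3}{4} - 4 = - \frac{13}{4} \approx -3.25$)
$C{\left(R \right)} = -5$
$I{\left(D \right)} = 6 - 2 D$ ($I{\left(D \right)} = \left(-3 + D\right) \left(-2\right) = 6 - 2 D$)
$P = \frac{118}{13}$ ($P = 6 - 2 \frac{5}{- \frac{13}{4}} = 6 - 2 \cdot 5 \left(- \frac{4}{13}\right) = 6 - - \frac{40}{13} = 6 + \frac{40}{13} = \frac{118}{13} \approx 9.0769$)
$\left(C{\left(14 \right)} + P\right) \left(22 - 29\right) = \left(-5 + \frac{118}{13}\right) \left(22 - 29\right) = \frac{53}{13} \left(-7\right) = - \frac{371}{13}$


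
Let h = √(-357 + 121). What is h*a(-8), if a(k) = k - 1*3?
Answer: -22*I*√59 ≈ -168.99*I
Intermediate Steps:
a(k) = -3 + k (a(k) = k - 3 = -3 + k)
h = 2*I*√59 (h = √(-236) = 2*I*√59 ≈ 15.362*I)
h*a(-8) = (2*I*√59)*(-3 - 8) = (2*I*√59)*(-11) = -22*I*√59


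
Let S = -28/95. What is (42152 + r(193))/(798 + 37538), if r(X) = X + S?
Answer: 4022747/3641920 ≈ 1.1046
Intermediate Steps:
S = -28/95 (S = -28*1/95 = -28/95 ≈ -0.29474)
r(X) = -28/95 + X (r(X) = X - 28/95 = -28/95 + X)
(42152 + r(193))/(798 + 37538) = (42152 + (-28/95 + 193))/(798 + 37538) = (42152 + 18307/95)/38336 = (4022747/95)*(1/38336) = 4022747/3641920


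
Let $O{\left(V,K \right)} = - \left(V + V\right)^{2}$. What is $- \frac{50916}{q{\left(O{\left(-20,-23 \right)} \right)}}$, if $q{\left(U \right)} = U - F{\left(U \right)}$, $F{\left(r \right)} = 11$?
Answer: $\frac{16972}{537} \approx 31.605$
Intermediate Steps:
$O{\left(V,K \right)} = - 4 V^{2}$ ($O{\left(V,K \right)} = - \left(2 V\right)^{2} = - 4 V^{2}$)
$q{\left(U \right)} = -11 + U$ ($q{\left(U \right)} = U - 11 = -11 + U$)
$- \frac{50916}{q{\left(O{\left(-20,-23 \right)} \right)}} = - \frac{50916}{-11 - 4 \left(-20\right)^{2}} = - \frac{50916}{-11 - 1600} = - \frac{50916}{-1611} = \left(-50916\right) \left(- \frac{1}{1611}\right) = \frac{16972}{537}$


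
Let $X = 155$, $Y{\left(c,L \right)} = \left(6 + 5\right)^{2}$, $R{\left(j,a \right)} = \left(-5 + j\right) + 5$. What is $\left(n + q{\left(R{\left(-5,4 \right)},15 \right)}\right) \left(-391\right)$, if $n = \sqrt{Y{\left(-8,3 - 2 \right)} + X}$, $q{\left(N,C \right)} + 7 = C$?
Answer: $-3128 - 782 \sqrt{69} \approx -9623.8$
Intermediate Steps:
$R{\left(j,a \right)} = j$
$q{\left(N,C \right)} = -7 + C$
$Y{\left(c,L \right)} = 121$ ($Y{\left(c,L \right)} = 11^{2} = 121$)
$n = 2 \sqrt{69}$ ($n = \sqrt{121 + 155} = \sqrt{276} = 2 \sqrt{69} \approx 16.613$)
$\left(n + q{\left(R{\left(-5,4 \right)},15 \right)}\right) \left(-391\right) = \left(2 \sqrt{69} + \left(-7 + 15\right)\right) \left(-391\right) = \left(2 \sqrt{69} + 8\right) \left(-391\right) = \left(8 + 2 \sqrt{69}\right) \left(-391\right) = -3128 - 782 \sqrt{69}$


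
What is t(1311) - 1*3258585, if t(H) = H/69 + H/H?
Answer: -3258565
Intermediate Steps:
t(H) = 1 + H/69 (t(H) = H*(1/69) + 1 = H/69 + 1 = 1 + H/69)
t(1311) - 1*3258585 = (1 + (1/69)*1311) - 1*3258585 = (1 + 19) - 3258585 = 20 - 3258585 = -3258565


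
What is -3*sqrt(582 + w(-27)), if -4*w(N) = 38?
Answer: -3*sqrt(2290)/2 ≈ -71.781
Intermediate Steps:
w(N) = -19/2 (w(N) = -1/4*38 = -19/2)
-3*sqrt(582 + w(-27)) = -3*sqrt(582 - 19/2) = -3*sqrt(2290)/2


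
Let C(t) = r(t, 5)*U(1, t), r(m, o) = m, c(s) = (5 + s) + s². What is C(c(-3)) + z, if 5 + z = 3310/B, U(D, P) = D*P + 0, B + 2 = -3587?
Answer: 413014/3589 ≈ 115.08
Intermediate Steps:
B = -3589 (B = -2 - 3587 = -3589)
c(s) = 5 + s + s²
U(D, P) = D*P
C(t) = t² (C(t) = t*(1*t) = t*t = t²)
z = -21255/3589 (z = -5 + 3310/(-3589) = -5 + 3310*(-1/3589) = -5 - 3310/3589 = -21255/3589 ≈ -5.9223)
C(c(-3)) + z = (5 - 3 + (-3)²)² - 21255/3589 = (5 - 3 + 9)² - 21255/3589 = 11² - 21255/3589 = 121 - 21255/3589 = 413014/3589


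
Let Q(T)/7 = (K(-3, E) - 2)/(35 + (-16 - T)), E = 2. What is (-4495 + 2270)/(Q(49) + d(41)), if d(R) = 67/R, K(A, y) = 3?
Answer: -2736750/1723 ≈ -1588.4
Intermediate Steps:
Q(T) = 7/(19 - T) (Q(T) = 7*((3 - 2)/(35 + (-16 - T))) = 7*(1/(19 - T)) = 7/(19 - T))
(-4495 + 2270)/(Q(49) + d(41)) = (-4495 + 2270)/(-7/(-19 + 49) + 67/41) = -2225/(-7/30 + 67*(1/41)) = -2225/(-7*1/30 + 67/41) = -2225/(-7/30 + 67/41) = -2225/1723/1230 = -2225*1230/1723 = -2736750/1723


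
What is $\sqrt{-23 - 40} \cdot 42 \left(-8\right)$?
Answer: $- 1008 i \sqrt{7} \approx - 2666.9 i$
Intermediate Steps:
$\sqrt{-23 - 40} \cdot 42 \left(-8\right) = \sqrt{-63} \cdot 42 \left(-8\right) = 3 i \sqrt{7} \cdot 42 \left(-8\right) = 126 i \sqrt{7} \left(-8\right) = - 1008 i \sqrt{7}$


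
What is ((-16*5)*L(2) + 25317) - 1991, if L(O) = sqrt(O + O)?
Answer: 23166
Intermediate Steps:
L(O) = sqrt(2)*sqrt(O) (L(O) = sqrt(2*O) = sqrt(2)*sqrt(O))
((-16*5)*L(2) + 25317) - 1991 = ((-16*5)*(sqrt(2)*sqrt(2)) + 25317) - 1991 = (-80*2 + 25317) - 1991 = (-160 + 25317) - 1991 = 25157 - 1991 = 23166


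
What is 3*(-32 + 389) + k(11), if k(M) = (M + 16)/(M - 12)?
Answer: 1044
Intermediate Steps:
k(M) = (16 + M)/(-12 + M)
3*(-32 + 389) + k(11) = 3*(-32 + 389) + (16 + 11)/(-12 + 11) = 3*357 + 27/(-1) = 1071 - 1*27 = 1071 - 27 = 1044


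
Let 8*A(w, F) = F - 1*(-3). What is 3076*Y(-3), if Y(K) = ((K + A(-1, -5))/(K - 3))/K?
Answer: -9997/18 ≈ -555.39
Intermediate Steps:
A(w, F) = 3/8 + F/8 (A(w, F) = (F - 1*(-3))/8 = (F + 3)/8 = (3 + F)/8 = 3/8 + F/8)
Y(K) = (-¼ + K)/(K*(-3 + K)) (Y(K) = ((K + (3/8 + (⅛)*(-5)))/(K - 3))/K = ((K + (3/8 - 5/8))/(-3 + K))/K = ((K - ¼)/(-3 + K))/K = ((-¼ + K)/(-3 + K))/K = (-¼ + K)/(K*(-3 + K)))
3076*Y(-3) = 3076*((-¼ - 3)/((-3)*(-3 - 3))) = 3076*(-⅓*(-13/4)/(-6)) = 3076*(-⅓*(-⅙)*(-13/4)) = 3076*(-13/72) = -9997/18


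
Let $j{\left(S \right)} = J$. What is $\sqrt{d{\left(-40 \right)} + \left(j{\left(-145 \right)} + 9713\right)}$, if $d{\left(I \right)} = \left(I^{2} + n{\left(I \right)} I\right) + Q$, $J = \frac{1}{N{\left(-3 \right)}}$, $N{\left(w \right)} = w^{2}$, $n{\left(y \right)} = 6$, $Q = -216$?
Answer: $\frac{\sqrt{97714}}{3} \approx 104.2$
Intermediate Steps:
$J = \frac{1}{9}$ ($J = \frac{1}{\left(-3\right)^{2}} = \frac{1}{9} \approx 0.11111$)
$j{\left(S \right)} = \frac{1}{9}$
$d{\left(I \right)} = -216 + I^{2} + 6 I$ ($d{\left(I \right)} = \left(I^{2} + 6 I\right) - 216 = -216 + I^{2} + 6 I$)
$\sqrt{d{\left(-40 \right)} + \left(j{\left(-145 \right)} + 9713\right)} = \sqrt{\left(-216 + \left(-40\right)^{2} + 6 \left(-40\right)\right) + \left(\frac{1}{9} + 9713\right)} = \sqrt{\left(-216 + 1600 - 240\right) + \frac{87418}{9}} = \sqrt{1144 + \frac{87418}{9}} = \sqrt{\frac{97714}{9}} = \frac{\sqrt{97714}}{3}$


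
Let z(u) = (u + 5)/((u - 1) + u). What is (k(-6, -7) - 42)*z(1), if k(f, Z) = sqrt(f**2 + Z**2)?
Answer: -252 + 6*sqrt(85) ≈ -196.68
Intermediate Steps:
k(f, Z) = sqrt(Z**2 + f**2)
z(u) = (5 + u)/(-1 + 2*u) (z(u) = (5 + u)/((-1 + u) + u) = (5 + u)/(-1 + 2*u))
(k(-6, -7) - 42)*z(1) = (sqrt((-7)**2 + (-6)**2) - 42)*((5 + 1)/(-1 + 2*1)) = (sqrt(49 + 36) - 42)*(6/(-1 + 2)) = (sqrt(85) - 42)*(6/1) = (-42 + sqrt(85))*(1*6) = (-42 + sqrt(85))*6 = -252 + 6*sqrt(85)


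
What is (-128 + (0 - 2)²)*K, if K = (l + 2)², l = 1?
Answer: -1116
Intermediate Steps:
K = 9 (K = (1 + 2)² = 3² = 9)
(-128 + (0 - 2)²)*K = (-128 + (0 - 2)²)*9 = (-128 + (-2)²)*9 = (-128 + 4)*9 = -124*9 = -1116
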